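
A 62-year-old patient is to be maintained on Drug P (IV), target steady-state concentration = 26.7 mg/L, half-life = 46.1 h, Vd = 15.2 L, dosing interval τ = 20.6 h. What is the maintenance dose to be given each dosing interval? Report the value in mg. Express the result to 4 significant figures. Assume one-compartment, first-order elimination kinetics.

k = ln2 / t½ = 0.693147 / 46.1 = 0.01504 h⁻¹
CL = k × Vd = 0.01504 × 15.2 = 0.2286 L/h
At steady state, Dose/τ = Css × CL.
Dose = Css × CL × τ = 26.7 × 0.2286 × 20.6 = 125.7 mg

125.7 mg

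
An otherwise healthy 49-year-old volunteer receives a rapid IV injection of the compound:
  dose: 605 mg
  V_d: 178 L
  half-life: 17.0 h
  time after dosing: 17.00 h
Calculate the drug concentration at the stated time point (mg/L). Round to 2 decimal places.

C₀ = Dose / Vd = 605.0 / 178 = 3.399 mg/L
k = ln2 / t½ = 0.693147 / 17.0 = 0.04077 h⁻¹
t / t½ = 17.00 / 17.0 = 1 half-lives
C = C₀ × (1/2)^1 = 3.399 × 0.5000 = 1.700 mg/L

1.70 mg/L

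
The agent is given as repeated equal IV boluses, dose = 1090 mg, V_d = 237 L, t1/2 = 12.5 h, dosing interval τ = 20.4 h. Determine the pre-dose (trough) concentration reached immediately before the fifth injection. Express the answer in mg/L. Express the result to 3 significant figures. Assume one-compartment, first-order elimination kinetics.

2.17 mg/L

C₀ per dose = Dose / Vd = 1090 / 237 = 4.599 mg/L
k = ln2 / t½ = 0.693147 / 12.5 = 0.05545 h⁻¹
Fraction remaining after one interval: r = e^(−kτ) = e^(−0.05545 × 20.4) = 0.3227
Before dose 5, 4 doses have been given (aged 1τ, 2τ, 3τ, 4τ).
C_trough = C₀ × (r + r² + … + r^4) = C₀ × r(1−r^4)/(1−r)
        = 4.599 × 0.3227 × (1 − 0.01084) / (1 − 0.3227) = 2.167 mg/L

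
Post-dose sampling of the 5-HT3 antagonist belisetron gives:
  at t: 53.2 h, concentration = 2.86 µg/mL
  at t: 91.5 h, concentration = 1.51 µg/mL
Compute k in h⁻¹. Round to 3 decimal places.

k = ln(C₁/C₂) / (t₂ − t₁) = ln(2.86/1.51) / (91.5 − 53.2)
  = 0.6387 / 38.30 = 0.01668 h⁻¹

0.017 h⁻¹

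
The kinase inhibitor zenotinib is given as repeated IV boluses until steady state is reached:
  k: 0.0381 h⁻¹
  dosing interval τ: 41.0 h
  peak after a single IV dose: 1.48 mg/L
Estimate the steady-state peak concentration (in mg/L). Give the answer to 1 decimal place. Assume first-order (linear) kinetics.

e^(−kτ) = e^(−0.03810 × 41.0) = 0.2097
Accumulation ratio R = 1 / (1 − e^(−kτ)) = 1 / (1 − 0.2097) = 1.265
Steady-state peak = C₀ × R = 1.48 × 1.265 = 1.872 mg/L

1.9 mg/L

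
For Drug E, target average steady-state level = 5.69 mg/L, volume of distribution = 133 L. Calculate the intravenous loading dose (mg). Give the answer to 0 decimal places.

757 mg

LD = Css × Vd = 5.69 × 133 = 756.8 mg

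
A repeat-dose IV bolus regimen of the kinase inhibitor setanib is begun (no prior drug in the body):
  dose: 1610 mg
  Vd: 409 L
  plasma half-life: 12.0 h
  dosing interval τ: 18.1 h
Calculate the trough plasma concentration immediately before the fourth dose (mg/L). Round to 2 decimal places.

2.04 mg/L

C₀ per dose = Dose / Vd = 1610 / 409 = 3.936 mg/L
k = ln2 / t½ = 0.693147 / 12.0 = 0.05776 h⁻¹
Fraction remaining after one interval: r = e^(−kτ) = e^(−0.05776 × 18.1) = 0.3515
Before dose 4, 3 doses have been given (aged 1τ, 2τ, 3τ).
C_trough = C₀ × (r + r² + … + r^3) = C₀ × r(1−r^3)/(1−r)
        = 3.936 × 0.3515 × (1 − 0.04343) / (1 − 0.3515) = 2.041 mg/L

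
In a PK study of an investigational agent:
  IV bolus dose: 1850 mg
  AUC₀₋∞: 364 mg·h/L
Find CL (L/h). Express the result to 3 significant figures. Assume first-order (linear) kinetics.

5.08 L/h

CL = Dose / AUC = 1850 / 364 = 5.082 L/h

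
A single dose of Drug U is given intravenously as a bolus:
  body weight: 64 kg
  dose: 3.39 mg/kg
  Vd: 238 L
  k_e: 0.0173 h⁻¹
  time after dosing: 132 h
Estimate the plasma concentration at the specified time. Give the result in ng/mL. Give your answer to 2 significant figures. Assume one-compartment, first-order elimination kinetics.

93 ng/mL

Total dose = 3.39 × 64 = 217.0 mg
C₀ = Dose / Vd = 217.0 / 238 = 0.9118 mg/L
C = C₀ · e^(−k·t) = 0.9118 × e^(−0.01730 × 132)
  = 0.9118 × 0.1019 = 0.09291 mg/L
Convert: 0.09291 mg/L × 1000 = 92.91 ng/mL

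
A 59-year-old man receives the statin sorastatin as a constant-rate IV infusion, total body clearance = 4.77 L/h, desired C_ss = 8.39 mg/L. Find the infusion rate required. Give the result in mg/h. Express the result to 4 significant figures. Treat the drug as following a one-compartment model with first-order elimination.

40.02 mg/h

At steady state, infusion rate R₀ = Css × CL = 8.39 × 4.770 = 40.02 mg/h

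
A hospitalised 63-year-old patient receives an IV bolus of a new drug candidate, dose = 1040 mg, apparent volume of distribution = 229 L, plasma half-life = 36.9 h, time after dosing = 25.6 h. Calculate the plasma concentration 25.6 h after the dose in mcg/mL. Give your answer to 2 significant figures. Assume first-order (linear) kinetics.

2.8 mcg/mL

C₀ = Dose / Vd = 1040 / 229 = 4.541 mg/L
k = ln2 / t½ = 0.693147 / 36.9 = 0.01878 h⁻¹
C = C₀ · e^(−k·t) = 4.541 × e^(−0.01878 × 25.6)
  = 4.541 × 0.6183 = 2.808 mg/L
(2.808 mg/L = 2.808 mcg/mL)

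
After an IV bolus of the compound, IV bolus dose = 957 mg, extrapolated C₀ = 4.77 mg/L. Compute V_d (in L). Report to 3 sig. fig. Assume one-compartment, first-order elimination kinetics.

Vd = Dose / C₀ = 957.0 / 4.77 = 200.6 L

201 L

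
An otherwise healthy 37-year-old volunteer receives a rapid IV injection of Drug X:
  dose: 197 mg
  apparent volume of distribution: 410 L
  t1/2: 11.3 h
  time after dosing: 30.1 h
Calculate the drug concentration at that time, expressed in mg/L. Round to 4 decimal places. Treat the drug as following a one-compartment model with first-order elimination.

C₀ = Dose / Vd = 197.0 / 410 = 0.4805 mg/L
k = ln2 / t½ = 0.693147 / 11.3 = 0.06134 h⁻¹
C = C₀ · e^(−k·t) = 0.4805 × e^(−0.06134 × 30.1)
  = 0.4805 × 0.1578 = 0.07582 mg/L

0.0758 mg/L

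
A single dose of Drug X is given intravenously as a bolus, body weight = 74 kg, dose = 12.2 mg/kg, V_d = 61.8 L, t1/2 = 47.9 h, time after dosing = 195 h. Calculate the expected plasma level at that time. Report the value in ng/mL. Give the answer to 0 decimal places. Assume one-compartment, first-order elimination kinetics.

869 ng/mL

Total dose = 12.2 × 74 = 902.8 mg
C₀ = Dose / Vd = 902.8 / 61.8 = 14.61 mg/L
k = ln2 / t½ = 0.693147 / 47.9 = 0.01447 h⁻¹
C = C₀ · e^(−k·t) = 14.61 × e^(−0.01447 × 195)
  = 14.61 × 0.05951 = 0.8694 mg/L
Convert: 0.8694 mg/L × 1000 = 869.4 ng/mL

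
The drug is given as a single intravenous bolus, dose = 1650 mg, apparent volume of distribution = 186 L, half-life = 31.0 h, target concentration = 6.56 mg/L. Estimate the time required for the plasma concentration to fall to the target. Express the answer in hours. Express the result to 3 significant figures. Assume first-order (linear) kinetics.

13.5 h

C₀ = Dose / Vd = 1650 / 186 = 8.871 mg/L
k = ln2 / t½ = 0.693147 / 31.0 = 0.02236 h⁻¹
t = ln(C₀ / C) / k = ln(8.871 / 6.56) / 0.02236
  = ln(1.352) / 0.02236 = 0.3016 / 0.02236 = 13.49 h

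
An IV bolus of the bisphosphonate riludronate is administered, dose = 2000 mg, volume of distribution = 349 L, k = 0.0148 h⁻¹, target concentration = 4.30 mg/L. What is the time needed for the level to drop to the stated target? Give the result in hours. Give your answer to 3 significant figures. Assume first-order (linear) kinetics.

19.4 h

C₀ = Dose / Vd = 2000 / 349 = 5.731 mg/L
t = ln(C₀ / C) / k = ln(5.731 / 4.30) / 0.01480
  = ln(1.333) / 0.01480 = 0.2874 / 0.01480 = 19.42 h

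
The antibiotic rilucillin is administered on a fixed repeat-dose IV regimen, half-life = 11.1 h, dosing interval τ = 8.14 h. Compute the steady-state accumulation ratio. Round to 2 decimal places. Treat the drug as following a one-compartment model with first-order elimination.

2.51

k = ln2 / t½ = 0.693147 / 11.1 = 0.06245 h⁻¹
e^(−kτ) = e^(−0.06245 × 8.14) = 0.6015
Accumulation ratio R = 1 / (1 − e^(−kτ)) = 1 / (1 − 0.6015) = 2.509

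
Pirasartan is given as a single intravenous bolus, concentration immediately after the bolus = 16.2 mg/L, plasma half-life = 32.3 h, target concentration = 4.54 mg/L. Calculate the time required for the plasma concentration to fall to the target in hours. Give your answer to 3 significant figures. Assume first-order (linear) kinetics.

59.3 h

k = ln2 / t½ = 0.693147 / 32.3 = 0.02146 h⁻¹
t = ln(C₀ / C) / k = ln(16.20 / 4.54) / 0.02146
  = ln(3.568) / 0.02146 = 1.272 / 0.02146 = 59.27 h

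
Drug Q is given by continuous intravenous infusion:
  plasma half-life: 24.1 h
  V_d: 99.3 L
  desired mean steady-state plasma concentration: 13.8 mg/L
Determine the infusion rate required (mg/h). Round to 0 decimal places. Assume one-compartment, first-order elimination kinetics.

k = ln2 / t½ = 0.693147 / 24.1 = 0.02876 h⁻¹
CL = k × Vd = 0.02876 × 99.3 = 2.856 L/h
At steady state, infusion rate R₀ = Css × CL = 13.8 × 2.856 = 39.41 mg/h

39 mg/h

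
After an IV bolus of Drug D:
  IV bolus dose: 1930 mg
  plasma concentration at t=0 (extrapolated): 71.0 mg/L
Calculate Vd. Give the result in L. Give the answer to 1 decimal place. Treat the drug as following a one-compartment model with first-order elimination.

27.2 L

Vd = Dose / C₀ = 1930 / 71.0 = 27.18 L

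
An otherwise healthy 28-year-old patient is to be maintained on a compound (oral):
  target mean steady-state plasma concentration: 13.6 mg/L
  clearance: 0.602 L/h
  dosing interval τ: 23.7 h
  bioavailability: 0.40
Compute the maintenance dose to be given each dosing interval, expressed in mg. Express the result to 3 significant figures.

At steady state, F × (Dose/τ) = Css × CL.
Dose = Css × CL × τ / F = 13.6 × 0.6020 × 23.7 / 0.40 = 485.1 mg

485 mg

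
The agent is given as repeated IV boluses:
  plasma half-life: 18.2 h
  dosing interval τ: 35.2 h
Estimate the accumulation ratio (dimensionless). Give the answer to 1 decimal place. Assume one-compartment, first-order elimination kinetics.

k = ln2 / t½ = 0.693147 / 18.2 = 0.03809 h⁻¹
e^(−kτ) = e^(−0.03809 × 35.2) = 0.2616
Accumulation ratio R = 1 / (1 − e^(−kτ)) = 1 / (1 − 0.2616) = 1.354

1.4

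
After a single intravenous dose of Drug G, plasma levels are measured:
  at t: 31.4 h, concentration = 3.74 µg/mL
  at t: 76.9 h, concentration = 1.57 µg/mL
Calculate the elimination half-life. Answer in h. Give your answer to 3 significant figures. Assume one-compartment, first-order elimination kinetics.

k = ln(C₁/C₂) / (t₂ − t₁) = ln(3.74/1.57) / (76.9 − 31.4)
  = 0.8680 / 45.50 = 0.01908 h⁻¹
t½ = ln2 / k = 0.693147 / 0.01908 = 36.33 h

36.3 h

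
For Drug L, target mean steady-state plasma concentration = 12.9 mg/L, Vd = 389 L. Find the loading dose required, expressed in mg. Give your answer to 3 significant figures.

5020 mg

LD = Css × Vd = 12.9 × 389 = 5018 mg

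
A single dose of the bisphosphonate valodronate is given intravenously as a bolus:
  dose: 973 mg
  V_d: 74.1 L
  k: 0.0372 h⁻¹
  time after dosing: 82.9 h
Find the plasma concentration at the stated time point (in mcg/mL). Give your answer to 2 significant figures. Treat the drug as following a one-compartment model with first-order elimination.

0.60 mcg/mL

C₀ = Dose / Vd = 973.0 / 74.1 = 13.13 mg/L
C = C₀ · e^(−k·t) = 13.13 × e^(−0.03720 × 82.9)
  = 13.13 × 0.04578 = 0.6011 mg/L
(0.6011 mg/L = 0.6011 mcg/mL)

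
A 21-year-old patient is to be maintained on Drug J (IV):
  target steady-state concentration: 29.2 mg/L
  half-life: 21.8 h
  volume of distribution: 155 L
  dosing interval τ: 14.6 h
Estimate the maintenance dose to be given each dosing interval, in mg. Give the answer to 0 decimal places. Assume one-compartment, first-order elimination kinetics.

2101 mg

k = ln2 / t½ = 0.693147 / 21.8 = 0.03180 h⁻¹
CL = k × Vd = 0.03180 × 155 = 4.929 L/h
At steady state, Dose/τ = Css × CL.
Dose = Css × CL × τ = 29.2 × 4.929 × 14.6 = 2101 mg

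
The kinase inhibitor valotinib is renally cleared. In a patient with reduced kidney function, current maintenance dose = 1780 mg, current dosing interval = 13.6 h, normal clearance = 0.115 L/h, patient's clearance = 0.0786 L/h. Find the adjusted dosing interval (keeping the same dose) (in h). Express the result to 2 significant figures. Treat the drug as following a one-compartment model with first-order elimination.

To keep the same average steady-state level, dosing rate must scale with clearance.
CL ratio = 0.0786 / 0.115 = 0.6835
New interval (same dose) = 13.6 / 0.6835 = 19.90 h

20 h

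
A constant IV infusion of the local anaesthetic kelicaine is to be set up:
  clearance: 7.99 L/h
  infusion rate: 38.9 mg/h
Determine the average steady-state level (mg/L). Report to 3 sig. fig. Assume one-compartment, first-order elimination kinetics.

4.87 mg/L

At steady state Css = R₀ / CL = 38.9 / 7.990 = 4.869 mg/L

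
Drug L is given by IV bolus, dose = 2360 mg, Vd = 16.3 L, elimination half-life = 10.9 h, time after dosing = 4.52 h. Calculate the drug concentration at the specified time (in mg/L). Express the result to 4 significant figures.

C₀ = Dose / Vd = 2360 / 16.3 = 144.8 mg/L
k = ln2 / t½ = 0.693147 / 10.9 = 0.06359 h⁻¹
C = C₀ · e^(−k·t) = 144.8 × e^(−0.06359 × 4.52)
  = 144.8 × 0.7502 = 108.6 mg/L

108.6 mg/L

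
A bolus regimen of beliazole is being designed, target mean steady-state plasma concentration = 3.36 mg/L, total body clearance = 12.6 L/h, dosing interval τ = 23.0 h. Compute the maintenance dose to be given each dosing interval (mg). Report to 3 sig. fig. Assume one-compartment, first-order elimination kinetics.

974 mg

At steady state, Dose/τ = Css × CL.
Dose = Css × CL × τ = 3.36 × 12.60 × 23.0 = 973.7 mg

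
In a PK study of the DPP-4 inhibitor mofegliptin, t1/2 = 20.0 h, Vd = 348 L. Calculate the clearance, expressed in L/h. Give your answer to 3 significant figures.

k = ln2 / t½ = 0.693147 / 20.0 = 0.03466 h⁻¹
CL = k × Vd = 0.03466 × 348 = 12.06 L/h

12.1 L/h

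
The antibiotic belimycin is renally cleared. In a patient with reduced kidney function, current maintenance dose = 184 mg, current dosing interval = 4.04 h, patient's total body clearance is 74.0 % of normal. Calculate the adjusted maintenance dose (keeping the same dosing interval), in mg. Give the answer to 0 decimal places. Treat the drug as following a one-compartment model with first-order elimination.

To keep the same average steady-state level, dosing rate must scale with clearance.
CL ratio = 74.0 / 100 = 0.7400
New dose (same interval) = 184 × 0.7400 = 136.2 mg

136 mg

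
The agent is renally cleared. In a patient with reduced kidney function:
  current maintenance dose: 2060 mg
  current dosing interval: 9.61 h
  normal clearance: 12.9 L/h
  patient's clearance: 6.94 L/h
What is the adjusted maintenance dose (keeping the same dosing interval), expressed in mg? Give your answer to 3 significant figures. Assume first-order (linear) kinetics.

To keep the same average steady-state level, dosing rate must scale with clearance.
CL ratio = 6.94 / 12.9 = 0.5380
New dose (same interval) = 2060 × 0.5380 = 1108 mg

1110 mg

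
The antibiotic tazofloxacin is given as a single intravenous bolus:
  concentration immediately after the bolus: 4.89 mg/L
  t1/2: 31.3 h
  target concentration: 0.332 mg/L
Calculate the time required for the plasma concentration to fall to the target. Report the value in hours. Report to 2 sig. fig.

120 h

k = ln2 / t½ = 0.693147 / 31.3 = 0.02215 h⁻¹
t = ln(C₀ / C) / k = ln(4.890 / 0.332) / 0.02215
  = ln(14.73) / 0.02215 = 2.690 / 0.02215 = 121.4 h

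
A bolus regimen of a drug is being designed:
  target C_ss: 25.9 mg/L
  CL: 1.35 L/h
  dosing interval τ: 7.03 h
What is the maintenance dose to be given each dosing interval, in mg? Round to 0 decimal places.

At steady state, Dose/τ = Css × CL.
Dose = Css × CL × τ = 25.9 × 1.350 × 7.03 = 245.8 mg

246 mg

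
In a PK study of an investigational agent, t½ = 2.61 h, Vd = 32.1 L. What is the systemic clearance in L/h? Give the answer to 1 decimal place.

k = ln2 / t½ = 0.693147 / 2.61 = 0.2656 h⁻¹
CL = k × Vd = 0.2656 × 32.1 = 8.526 L/h

8.5 L/h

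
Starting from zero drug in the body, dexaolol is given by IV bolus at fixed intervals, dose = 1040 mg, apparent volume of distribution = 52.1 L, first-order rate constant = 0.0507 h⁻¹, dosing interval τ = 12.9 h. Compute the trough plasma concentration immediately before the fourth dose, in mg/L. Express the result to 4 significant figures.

18.58 mg/L

C₀ per dose = Dose / Vd = 1040 / 52.1 = 19.96 mg/L
Fraction remaining after one interval: r = e^(−kτ) = e^(−0.05070 × 12.9) = 0.5199
Before dose 4, 3 doses have been given (aged 1τ, 2τ, 3τ).
C_trough = C₀ × (r + r² + … + r^3) = C₀ × r(1−r^3)/(1−r)
        = 19.96 × 0.5199 × (1 − 0.1405) / (1 − 0.5199) = 18.58 mg/L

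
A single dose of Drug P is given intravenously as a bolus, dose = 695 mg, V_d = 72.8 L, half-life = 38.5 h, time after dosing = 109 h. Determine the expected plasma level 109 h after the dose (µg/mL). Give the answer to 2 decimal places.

C₀ = Dose / Vd = 695.0 / 72.8 = 9.547 mg/L
k = ln2 / t½ = 0.693147 / 38.5 = 0.01800 h⁻¹
C = C₀ · e^(−k·t) = 9.547 × e^(−0.01800 × 109)
  = 9.547 × 0.1406 = 1.342 mg/L
(1.342 mg/L = 1.342 µg/mL)

1.34 µg/mL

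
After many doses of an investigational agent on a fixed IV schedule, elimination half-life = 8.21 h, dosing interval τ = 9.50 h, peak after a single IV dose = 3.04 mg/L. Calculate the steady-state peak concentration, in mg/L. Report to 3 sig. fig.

5.51 mg/L

k = ln2 / t½ = 0.693147 / 8.21 = 0.08443 h⁻¹
e^(−kτ) = e^(−0.08443 × 9.50) = 0.4484
Accumulation ratio R = 1 / (1 − e^(−kτ)) = 1 / (1 − 0.4484) = 1.813
Steady-state peak = C₀ × R = 3.04 × 1.813 = 5.512 mg/L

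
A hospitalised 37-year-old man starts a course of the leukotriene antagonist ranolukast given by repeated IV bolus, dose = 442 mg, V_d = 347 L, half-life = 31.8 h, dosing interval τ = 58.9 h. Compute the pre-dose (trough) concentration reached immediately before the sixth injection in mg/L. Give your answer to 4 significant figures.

0.4871 mg/L

C₀ per dose = Dose / Vd = 442 / 347 = 1.274 mg/L
k = ln2 / t½ = 0.693147 / 31.8 = 0.02180 h⁻¹
Fraction remaining after one interval: r = e^(−kτ) = e^(−0.02180 × 58.9) = 0.2769
Before dose 6, 5 doses have been given (aged 1τ, 2τ, 3τ, 4τ, 5τ).
C_trough = C₀ × (r + r² + … + r^5) = C₀ × r(1−r^5)/(1−r)
        = 1.274 × 0.2769 × (1 − 0.001628) / (1 − 0.2769) = 0.4871 mg/L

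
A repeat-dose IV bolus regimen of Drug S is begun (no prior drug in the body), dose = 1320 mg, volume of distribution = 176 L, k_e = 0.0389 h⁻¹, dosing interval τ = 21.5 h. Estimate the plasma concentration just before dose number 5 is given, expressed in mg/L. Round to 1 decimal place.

C₀ per dose = Dose / Vd = 1320 / 176 = 7.500 mg/L
Fraction remaining after one interval: r = e^(−kτ) = e^(−0.03890 × 21.5) = 0.4333
Before dose 5, 4 doses have been given (aged 1τ, 2τ, 3τ, 4τ).
C_trough = C₀ × (r + r² + … + r^4) = C₀ × r(1−r^4)/(1−r)
        = 7.500 × 0.4333 × (1 − 0.03525) / (1 − 0.4333) = 5.532 mg/L

5.5 mg/L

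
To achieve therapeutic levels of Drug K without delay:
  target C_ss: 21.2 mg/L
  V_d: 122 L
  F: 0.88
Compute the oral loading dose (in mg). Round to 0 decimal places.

2939 mg

LD = Css × Vd / F = 21.2 × 122 / 0.88 = 2939 mg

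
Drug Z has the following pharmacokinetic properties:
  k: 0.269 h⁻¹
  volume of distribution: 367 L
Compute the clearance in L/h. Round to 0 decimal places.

CL = k × Vd = 0.269 × 367 = 98.72 L/h

99 L/h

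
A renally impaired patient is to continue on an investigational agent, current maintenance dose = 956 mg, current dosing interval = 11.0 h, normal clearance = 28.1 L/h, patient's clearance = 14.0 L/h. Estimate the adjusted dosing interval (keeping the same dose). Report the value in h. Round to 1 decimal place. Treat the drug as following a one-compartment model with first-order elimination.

To keep the same average steady-state level, dosing rate must scale with clearance.
CL ratio = 14.0 / 28.1 = 0.4982
New interval (same dose) = 11.0 / 0.4982 = 22.08 h

22.1 h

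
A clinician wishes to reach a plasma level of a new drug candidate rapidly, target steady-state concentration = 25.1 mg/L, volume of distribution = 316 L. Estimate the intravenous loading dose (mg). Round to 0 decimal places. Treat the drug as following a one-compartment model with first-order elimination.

LD = Css × Vd = 25.1 × 316 = 7932 mg

7932 mg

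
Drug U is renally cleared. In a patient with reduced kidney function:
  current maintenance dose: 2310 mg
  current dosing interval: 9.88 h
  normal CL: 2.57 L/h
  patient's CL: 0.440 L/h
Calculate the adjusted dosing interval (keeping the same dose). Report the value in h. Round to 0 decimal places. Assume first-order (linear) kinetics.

58 h

To keep the same average steady-state level, dosing rate must scale with clearance.
CL ratio = 0.440 / 2.57 = 0.1712
New interval (same dose) = 9.88 / 0.1712 = 57.71 h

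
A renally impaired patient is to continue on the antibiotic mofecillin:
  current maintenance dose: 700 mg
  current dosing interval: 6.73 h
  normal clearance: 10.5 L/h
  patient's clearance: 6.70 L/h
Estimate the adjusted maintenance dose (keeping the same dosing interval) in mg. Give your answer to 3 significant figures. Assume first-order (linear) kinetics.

To keep the same average steady-state level, dosing rate must scale with clearance.
CL ratio = 6.70 / 10.5 = 0.6381
New dose (same interval) = 700 × 0.6381 = 446.7 mg

447 mg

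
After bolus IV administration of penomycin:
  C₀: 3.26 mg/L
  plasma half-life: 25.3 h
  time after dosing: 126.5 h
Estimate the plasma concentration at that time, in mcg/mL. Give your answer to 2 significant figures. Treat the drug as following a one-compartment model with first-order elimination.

0.10 mcg/mL

k = ln2 / t½ = 0.693147 / 25.3 = 0.02740 h⁻¹
t / t½ = 126.5 / 25.3 = 5 half-lives
C = C₀ × (1/2)^5 = 3.260 × 0.03125 = 0.1019 mg/L
(0.1019 mg/L = 0.1019 mcg/mL)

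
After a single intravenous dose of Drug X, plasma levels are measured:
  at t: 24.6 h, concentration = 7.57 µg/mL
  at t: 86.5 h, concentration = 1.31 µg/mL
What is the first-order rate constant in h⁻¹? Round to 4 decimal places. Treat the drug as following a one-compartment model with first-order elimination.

k = ln(C₁/C₂) / (t₂ − t₁) = ln(7.57/1.31) / (86.5 − 24.6)
  = 1.754 / 61.90 = 0.02834 h⁻¹

0.0283 h⁻¹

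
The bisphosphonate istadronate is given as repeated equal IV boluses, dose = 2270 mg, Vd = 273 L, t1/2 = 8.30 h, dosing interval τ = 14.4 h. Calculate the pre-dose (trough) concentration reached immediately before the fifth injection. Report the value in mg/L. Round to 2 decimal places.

C₀ per dose = Dose / Vd = 2270 / 273 = 8.315 mg/L
k = ln2 / t½ = 0.693147 / 8.30 = 0.08351 h⁻¹
Fraction remaining after one interval: r = e^(−kτ) = e^(−0.08351 × 14.4) = 0.3004
Before dose 5, 4 doses have been given (aged 1τ, 2τ, 3τ, 4τ).
C_trough = C₀ × (r + r² + … + r^4) = C₀ × r(1−r^4)/(1−r)
        = 8.315 × 0.3004 × (1 − 0.008143) / (1 − 0.3004) = 3.541 mg/L

3.54 mg/L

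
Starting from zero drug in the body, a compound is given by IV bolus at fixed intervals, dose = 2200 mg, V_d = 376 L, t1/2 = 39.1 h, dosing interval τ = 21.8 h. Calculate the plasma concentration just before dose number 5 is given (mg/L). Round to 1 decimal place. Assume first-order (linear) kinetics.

9.8 mg/L

C₀ per dose = Dose / Vd = 2200 / 376 = 5.851 mg/L
k = ln2 / t½ = 0.693147 / 39.1 = 0.01773 h⁻¹
Fraction remaining after one interval: r = e^(−kτ) = e^(−0.01773 × 21.8) = 0.6794
Before dose 5, 4 doses have been given (aged 1τ, 2τ, 3τ, 4τ).
C_trough = C₀ × (r + r² + … + r^4) = C₀ × r(1−r^4)/(1−r)
        = 5.851 × 0.6794 × (1 − 0.2131) / (1 − 0.6794) = 9.757 mg/L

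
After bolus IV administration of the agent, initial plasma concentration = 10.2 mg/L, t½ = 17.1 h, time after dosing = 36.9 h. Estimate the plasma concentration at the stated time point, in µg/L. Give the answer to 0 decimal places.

k = ln2 / t½ = 0.693147 / 17.1 = 0.04053 h⁻¹
C = C₀ · e^(−k·t) = 10.20 × e^(−0.04053 × 36.9)
  = 10.20 × 0.2241 = 2.286 mg/L
Convert: 2.286 mg/L × 1000 = 2286 µg/L

2286 µg/L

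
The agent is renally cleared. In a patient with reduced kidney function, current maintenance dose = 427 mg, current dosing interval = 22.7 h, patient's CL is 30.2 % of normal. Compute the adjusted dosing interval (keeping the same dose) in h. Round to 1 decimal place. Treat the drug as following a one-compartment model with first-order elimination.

75.2 h

To keep the same average steady-state level, dosing rate must scale with clearance.
CL ratio = 30.2 / 100 = 0.3020
New interval (same dose) = 22.7 / 0.3020 = 75.17 h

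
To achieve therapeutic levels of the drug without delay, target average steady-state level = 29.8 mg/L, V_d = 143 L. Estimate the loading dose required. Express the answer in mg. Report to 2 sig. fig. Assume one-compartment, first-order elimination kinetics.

4300 mg

LD = Css × Vd = 29.8 × 143 = 4261 mg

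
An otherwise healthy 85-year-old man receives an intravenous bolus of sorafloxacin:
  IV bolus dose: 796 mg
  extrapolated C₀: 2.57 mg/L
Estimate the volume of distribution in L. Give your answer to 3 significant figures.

310 L

Vd = Dose / C₀ = 796.0 / 2.57 = 309.7 L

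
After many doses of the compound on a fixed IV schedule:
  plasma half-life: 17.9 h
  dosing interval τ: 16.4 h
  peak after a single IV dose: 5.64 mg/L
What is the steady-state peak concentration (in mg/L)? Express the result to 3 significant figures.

12.0 mg/L

k = ln2 / t½ = 0.693147 / 17.9 = 0.03872 h⁻¹
e^(−kτ) = e^(−0.03872 × 16.4) = 0.5299
Accumulation ratio R = 1 / (1 − e^(−kτ)) = 1 / (1 − 0.5299) = 2.127
Steady-state peak = C₀ × R = 5.64 × 2.127 = 12.00 mg/L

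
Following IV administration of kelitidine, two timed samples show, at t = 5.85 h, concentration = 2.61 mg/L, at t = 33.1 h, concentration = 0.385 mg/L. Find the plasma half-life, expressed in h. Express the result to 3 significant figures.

9.87 h

k = ln(C₁/C₂) / (t₂ − t₁) = ln(2.61/0.385) / (33.1 − 5.85)
  = 1.914 / 27.25 = 0.07024 h⁻¹
t½ = ln2 / k = 0.693147 / 0.07024 = 9.868 h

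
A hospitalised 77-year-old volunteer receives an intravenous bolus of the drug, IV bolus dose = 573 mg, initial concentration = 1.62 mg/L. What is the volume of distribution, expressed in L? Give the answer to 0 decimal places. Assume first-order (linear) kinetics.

354 L

Vd = Dose / C₀ = 573.0 / 1.62 = 353.7 L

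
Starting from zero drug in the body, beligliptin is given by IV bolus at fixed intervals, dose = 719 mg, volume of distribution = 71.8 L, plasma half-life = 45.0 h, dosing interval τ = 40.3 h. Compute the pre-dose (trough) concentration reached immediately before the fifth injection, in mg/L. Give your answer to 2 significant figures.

C₀ per dose = Dose / Vd = 719 / 71.8 = 10.01 mg/L
k = ln2 / t½ = 0.693147 / 45.0 = 0.01540 h⁻¹
Fraction remaining after one interval: r = e^(−kτ) = e^(−0.01540 × 40.3) = 0.5376
Before dose 5, 4 doses have been given (aged 1τ, 2τ, 3τ, 4τ).
C_trough = C₀ × (r + r² + … + r^4) = C₀ × r(1−r^4)/(1−r)
        = 10.01 × 0.5376 × (1 − 0.08353) / (1 − 0.5376) = 10.67 mg/L

11 mg/L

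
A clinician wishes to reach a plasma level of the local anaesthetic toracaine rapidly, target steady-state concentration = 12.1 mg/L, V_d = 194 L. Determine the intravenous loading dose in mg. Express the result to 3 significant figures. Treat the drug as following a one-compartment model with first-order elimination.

LD = Css × Vd = 12.1 × 194 = 2347 mg

2350 mg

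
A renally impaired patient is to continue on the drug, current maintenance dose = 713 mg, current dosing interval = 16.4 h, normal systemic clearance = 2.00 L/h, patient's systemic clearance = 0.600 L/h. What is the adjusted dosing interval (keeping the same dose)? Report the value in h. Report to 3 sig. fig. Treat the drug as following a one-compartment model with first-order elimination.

To keep the same average steady-state level, dosing rate must scale with clearance.
CL ratio = 0.600 / 2.00 = 0.3000
New interval (same dose) = 16.4 / 0.3000 = 54.67 h

54.7 h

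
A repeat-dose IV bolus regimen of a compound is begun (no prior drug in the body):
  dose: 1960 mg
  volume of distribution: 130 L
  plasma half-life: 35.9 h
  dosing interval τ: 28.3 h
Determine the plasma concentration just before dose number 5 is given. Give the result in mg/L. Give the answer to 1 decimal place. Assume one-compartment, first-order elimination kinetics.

18.4 mg/L

C₀ per dose = Dose / Vd = 1960 / 130 = 15.08 mg/L
k = ln2 / t½ = 0.693147 / 35.9 = 0.01931 h⁻¹
Fraction remaining after one interval: r = e^(−kτ) = e^(−0.01931 × 28.3) = 0.5790
Before dose 5, 4 doses have been given (aged 1τ, 2τ, 3τ, 4τ).
C_trough = C₀ × (r + r² + … + r^4) = C₀ × r(1−r^4)/(1−r)
        = 15.08 × 0.5790 × (1 − 0.1124) / (1 − 0.5790) = 18.41 mg/L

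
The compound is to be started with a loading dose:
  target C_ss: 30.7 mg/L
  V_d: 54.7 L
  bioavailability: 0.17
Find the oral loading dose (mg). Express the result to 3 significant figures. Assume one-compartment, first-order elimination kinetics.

9880 mg

LD = Css × Vd / F = 30.7 × 54.7 / 0.17 = 9878 mg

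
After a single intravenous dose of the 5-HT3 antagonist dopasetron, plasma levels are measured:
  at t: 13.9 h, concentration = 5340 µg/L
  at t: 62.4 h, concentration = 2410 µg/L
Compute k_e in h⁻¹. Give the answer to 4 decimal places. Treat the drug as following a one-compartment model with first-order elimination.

k = ln(C₁/C₂) / (t₂ − t₁) = ln(5340/2410) / (62.4 − 13.9)
  = 0.7956 / 48.50 = 0.01640 h⁻¹

0.0164 h⁻¹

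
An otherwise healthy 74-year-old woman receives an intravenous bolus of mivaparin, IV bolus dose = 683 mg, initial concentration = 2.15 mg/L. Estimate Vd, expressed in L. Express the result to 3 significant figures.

318 L

Vd = Dose / C₀ = 683.0 / 2.15 = 317.7 L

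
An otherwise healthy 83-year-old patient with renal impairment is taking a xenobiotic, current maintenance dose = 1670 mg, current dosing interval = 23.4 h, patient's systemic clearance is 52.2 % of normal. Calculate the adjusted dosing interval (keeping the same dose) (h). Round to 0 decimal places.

45 h

To keep the same average steady-state level, dosing rate must scale with clearance.
CL ratio = 52.2 / 100 = 0.5220
New interval (same dose) = 23.4 / 0.5220 = 44.83 h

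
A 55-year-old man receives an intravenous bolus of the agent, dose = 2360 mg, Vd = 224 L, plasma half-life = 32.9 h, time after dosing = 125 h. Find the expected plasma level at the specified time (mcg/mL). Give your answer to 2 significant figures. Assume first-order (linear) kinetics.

0.76 mcg/mL

C₀ = Dose / Vd = 2360 / 224 = 10.54 mg/L
k = ln2 / t½ = 0.693147 / 32.9 = 0.02107 h⁻¹
C = C₀ · e^(−k·t) = 10.54 × e^(−0.02107 × 125)
  = 10.54 × 0.07181 = 0.7569 mg/L
(0.7569 mg/L = 0.7569 mcg/mL)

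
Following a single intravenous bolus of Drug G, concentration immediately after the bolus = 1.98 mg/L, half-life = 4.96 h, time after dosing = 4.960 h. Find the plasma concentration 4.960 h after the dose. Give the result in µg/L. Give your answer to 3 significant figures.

990 µg/L

k = ln2 / t½ = 0.693147 / 4.96 = 0.1397 h⁻¹
t / t½ = 4.960 / 4.96 = 1 half-lives
C = C₀ × (1/2)^1 = 1.980 × 0.5000 = 0.9900 mg/L
Convert: 0.9900 mg/L × 1000 = 990.0 µg/L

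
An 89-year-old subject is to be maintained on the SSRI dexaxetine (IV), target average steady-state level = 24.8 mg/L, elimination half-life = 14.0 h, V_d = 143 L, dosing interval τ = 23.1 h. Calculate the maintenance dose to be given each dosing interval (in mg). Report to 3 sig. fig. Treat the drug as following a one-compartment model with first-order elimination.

4060 mg

k = ln2 / t½ = 0.693147 / 14.0 = 0.04951 h⁻¹
CL = k × Vd = 0.04951 × 143 = 7.080 L/h
At steady state, Dose/τ = Css × CL.
Dose = Css × CL × τ = 24.8 × 7.080 × 23.1 = 4056 mg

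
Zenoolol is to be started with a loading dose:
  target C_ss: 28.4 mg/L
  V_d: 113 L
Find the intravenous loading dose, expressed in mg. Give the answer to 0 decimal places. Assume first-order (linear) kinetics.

3209 mg

LD = Css × Vd = 28.4 × 113 = 3209 mg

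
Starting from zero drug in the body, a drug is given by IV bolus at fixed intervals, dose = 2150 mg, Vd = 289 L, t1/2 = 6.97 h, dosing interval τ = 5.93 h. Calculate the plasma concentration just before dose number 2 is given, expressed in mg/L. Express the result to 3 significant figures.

C₀ per dose = Dose / Vd = 2150 / 289 = 7.439 mg/L
k = ln2 / t½ = 0.693147 / 6.97 = 0.09945 h⁻¹
Fraction remaining after one interval: r = e^(−kτ) = e^(−0.09945 × 5.93) = 0.5545
Before dose 2, 1 dose has been given (aged 1τ).
C_trough = C₀ × r = 7.439 × 0.5545 = 4.125 mg/L

4.13 mg/L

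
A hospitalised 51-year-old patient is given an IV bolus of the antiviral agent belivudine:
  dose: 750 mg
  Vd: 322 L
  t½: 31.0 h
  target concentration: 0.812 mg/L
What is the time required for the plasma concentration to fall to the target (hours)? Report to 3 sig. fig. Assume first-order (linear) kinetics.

47.1 h

C₀ = Dose / Vd = 750.0 / 322 = 2.329 mg/L
k = ln2 / t½ = 0.693147 / 31.0 = 0.02236 h⁻¹
t = ln(C₀ / C) / k = ln(2.329 / 0.812) / 0.02236
  = ln(2.868) / 0.02236 = 1.054 / 0.02236 = 47.14 h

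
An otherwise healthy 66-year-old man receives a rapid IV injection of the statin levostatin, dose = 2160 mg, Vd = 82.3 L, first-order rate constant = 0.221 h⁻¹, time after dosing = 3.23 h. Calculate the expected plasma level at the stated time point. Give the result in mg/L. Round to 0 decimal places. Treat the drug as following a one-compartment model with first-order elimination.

C₀ = Dose / Vd = 2160 / 82.3 = 26.25 mg/L
C = C₀ · e^(−k·t) = 26.25 × e^(−0.2210 × 3.23)
  = 26.25 × 0.4898 = 12.86 mg/L

13 mg/L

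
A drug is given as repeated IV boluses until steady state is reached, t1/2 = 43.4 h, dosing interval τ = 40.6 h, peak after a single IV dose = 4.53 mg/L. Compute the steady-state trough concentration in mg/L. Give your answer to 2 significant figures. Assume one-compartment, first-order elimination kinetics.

5.0 mg/L

k = ln2 / t½ = 0.693147 / 43.4 = 0.01597 h⁻¹
e^(−kτ) = e^(−0.01597 × 40.6) = 0.5229
Accumulation ratio R = 1 / (1 − e^(−kτ)) = 1 / (1 − 0.5229) = 2.096
Steady-state trough = C₀ × R × e^(−kτ) = 4.53 × 2.096 × 0.5229 = 4.965 mg/L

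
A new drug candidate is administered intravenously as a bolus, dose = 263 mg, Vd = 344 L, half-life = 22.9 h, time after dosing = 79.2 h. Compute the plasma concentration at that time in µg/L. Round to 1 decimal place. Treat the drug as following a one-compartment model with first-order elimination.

C₀ = Dose / Vd = 263.0 / 344 = 0.7645 mg/L
k = ln2 / t½ = 0.693147 / 22.9 = 0.03027 h⁻¹
C = C₀ · e^(−k·t) = 0.7645 × e^(−0.03027 × 79.2)
  = 0.7645 × 0.09096 = 0.06954 mg/L
Convert: 0.06954 mg/L × 1000 = 69.54 µg/L

69.5 µg/L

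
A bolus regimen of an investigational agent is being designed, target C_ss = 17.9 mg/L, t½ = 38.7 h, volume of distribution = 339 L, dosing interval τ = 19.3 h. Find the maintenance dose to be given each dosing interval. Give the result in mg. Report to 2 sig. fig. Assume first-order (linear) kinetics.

2100 mg

k = ln2 / t½ = 0.693147 / 38.7 = 0.01791 h⁻¹
CL = k × Vd = 0.01791 × 339 = 6.071 L/h
At steady state, Dose/τ = Css × CL.
Dose = Css × CL × τ = 17.9 × 6.071 × 19.3 = 2097 mg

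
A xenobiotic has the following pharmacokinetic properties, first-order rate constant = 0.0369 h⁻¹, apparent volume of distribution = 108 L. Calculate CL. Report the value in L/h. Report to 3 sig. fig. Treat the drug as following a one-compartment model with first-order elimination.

3.99 L/h

CL = k × Vd = 0.0369 × 108 = 3.985 L/h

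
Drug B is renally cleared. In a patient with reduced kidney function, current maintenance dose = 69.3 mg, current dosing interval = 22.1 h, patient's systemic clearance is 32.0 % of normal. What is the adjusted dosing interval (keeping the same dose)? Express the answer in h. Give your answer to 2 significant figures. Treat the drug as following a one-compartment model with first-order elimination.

69 h

To keep the same average steady-state level, dosing rate must scale with clearance.
CL ratio = 32.0 / 100 = 0.3200
New interval (same dose) = 22.1 / 0.3200 = 69.06 h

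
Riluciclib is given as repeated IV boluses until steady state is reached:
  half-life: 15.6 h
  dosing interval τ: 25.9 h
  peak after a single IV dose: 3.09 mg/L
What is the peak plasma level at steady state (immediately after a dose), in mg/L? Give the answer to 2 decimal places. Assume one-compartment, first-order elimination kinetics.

k = ln2 / t½ = 0.693147 / 15.6 = 0.04443 h⁻¹
e^(−kτ) = e^(−0.04443 × 25.9) = 0.3164
Accumulation ratio R = 1 / (1 − e^(−kτ)) = 1 / (1 − 0.3164) = 1.463
Steady-state peak = C₀ × R = 3.09 × 1.463 = 4.521 mg/L

4.52 mg/L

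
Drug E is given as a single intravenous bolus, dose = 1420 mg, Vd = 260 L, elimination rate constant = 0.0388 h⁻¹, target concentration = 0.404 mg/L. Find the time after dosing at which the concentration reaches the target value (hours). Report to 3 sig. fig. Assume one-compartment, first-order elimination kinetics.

C₀ = Dose / Vd = 1420 / 260 = 5.462 mg/L
t = ln(C₀ / C) / k = ln(5.462 / 0.404) / 0.03880
  = ln(13.52) / 0.03880 = 2.604 / 0.03880 = 67.11 h

67.1 h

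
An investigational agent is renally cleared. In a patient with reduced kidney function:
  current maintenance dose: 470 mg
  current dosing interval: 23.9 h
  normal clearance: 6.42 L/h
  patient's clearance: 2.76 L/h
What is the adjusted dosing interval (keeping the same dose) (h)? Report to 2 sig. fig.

56 h

To keep the same average steady-state level, dosing rate must scale with clearance.
CL ratio = 2.76 / 6.42 = 0.4299
New interval (same dose) = 23.9 / 0.4299 = 55.59 h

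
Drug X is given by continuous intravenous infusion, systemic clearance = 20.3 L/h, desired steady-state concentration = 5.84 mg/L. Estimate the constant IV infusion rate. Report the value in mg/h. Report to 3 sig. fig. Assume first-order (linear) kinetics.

At steady state, infusion rate R₀ = Css × CL = 5.84 × 20.30 = 118.6 mg/h

119 mg/h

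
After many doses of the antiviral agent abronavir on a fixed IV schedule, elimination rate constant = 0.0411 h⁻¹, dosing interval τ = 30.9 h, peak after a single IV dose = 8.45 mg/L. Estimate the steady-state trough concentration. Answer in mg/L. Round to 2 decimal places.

e^(−kτ) = e^(−0.04110 × 30.9) = 0.2808
Accumulation ratio R = 1 / (1 − e^(−kτ)) = 1 / (1 − 0.2808) = 1.390
Steady-state trough = C₀ × R × e^(−kτ) = 8.45 × 1.390 × 0.2808 = 3.298 mg/L

3.30 mg/L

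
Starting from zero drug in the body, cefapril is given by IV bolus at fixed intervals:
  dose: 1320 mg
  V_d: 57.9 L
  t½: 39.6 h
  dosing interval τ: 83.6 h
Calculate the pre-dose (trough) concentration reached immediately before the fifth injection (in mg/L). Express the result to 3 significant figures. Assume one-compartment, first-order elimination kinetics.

C₀ per dose = Dose / Vd = 1320 / 57.9 = 22.80 mg/L
k = ln2 / t½ = 0.693147 / 39.6 = 0.01750 h⁻¹
Fraction remaining after one interval: r = e^(−kτ) = e^(−0.01750 × 83.6) = 0.2315
Before dose 5, 4 doses have been given (aged 1τ, 2τ, 3τ, 4τ).
C_trough = C₀ × (r + r² + … + r^4) = C₀ × r(1−r^4)/(1−r)
        = 22.80 × 0.2315 × (1 − 0.002872) / (1 − 0.2315) = 6.848 mg/L

6.85 mg/L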